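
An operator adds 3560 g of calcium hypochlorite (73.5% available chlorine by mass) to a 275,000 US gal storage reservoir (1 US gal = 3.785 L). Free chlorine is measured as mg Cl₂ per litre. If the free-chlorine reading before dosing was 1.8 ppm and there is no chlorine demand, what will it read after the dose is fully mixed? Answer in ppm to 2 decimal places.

Volume: 275,000 US gal × 3.785 L/gal = 1,040,875 L.
Available chlorine delivered: 3560 g × 0.735 = 2617 g as Cl₂.
Concentration rise: 2617 g / 1,040,875 L = 2.514 mg/L = 2.51 ppm.
Final FC: 1.8 + 2.51 = 4.31 ppm.

4.31 ppm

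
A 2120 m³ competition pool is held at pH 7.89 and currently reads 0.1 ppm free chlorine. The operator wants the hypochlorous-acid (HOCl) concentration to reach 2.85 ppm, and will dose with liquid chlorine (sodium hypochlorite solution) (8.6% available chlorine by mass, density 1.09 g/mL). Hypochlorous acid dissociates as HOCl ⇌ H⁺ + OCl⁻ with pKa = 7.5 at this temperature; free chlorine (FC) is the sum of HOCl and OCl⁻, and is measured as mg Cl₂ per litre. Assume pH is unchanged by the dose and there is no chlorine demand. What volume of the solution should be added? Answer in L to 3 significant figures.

220 L

Volume: 2120 m³ = 2,120,000 L.
[OCl⁻]/[HOCl] = 10^(pH − pKa) = 10^(7.89 − 7.5) = 2.455; fraction as HOCl = 1/(1 + 2.455) = 0.2895.
Free chlorine required for 2.85 ppm HOCl: 2.85 / 0.2895 = 9.846 ppm.
FC to add: 9.846 − 0.1 = 9.746 mg/L as Cl₂.
Cl₂ equivalent: 9.746 mg/L × 2,120,000 L = 20,660 g.
Product at 8.6% available Cl: 20,660 / 0.086 = 240,200 g.
Volume: 240,200 g ÷ 1.09 g/mL = 220,400 mL.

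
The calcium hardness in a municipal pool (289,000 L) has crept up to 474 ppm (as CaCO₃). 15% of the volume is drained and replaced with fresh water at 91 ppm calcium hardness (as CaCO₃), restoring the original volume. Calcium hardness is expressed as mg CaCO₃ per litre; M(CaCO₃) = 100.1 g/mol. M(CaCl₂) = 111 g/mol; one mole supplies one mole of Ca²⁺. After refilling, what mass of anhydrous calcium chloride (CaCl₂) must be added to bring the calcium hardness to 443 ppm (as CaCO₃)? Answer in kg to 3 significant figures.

8.48 kg

After draining 15% and refilling: 474 × 0.85 + 91 × 0.15 = 416.55 ppm.
Deficit to target: 443 − 416.55 = 26.45 mg/L.
As CaCO₃: 26.45 mg/L × 289,000 L = 7644 g; ÷ 100.1 = 76.36 mol Ca²⁺.
Mass: 76.36 × 111 = 8476 g.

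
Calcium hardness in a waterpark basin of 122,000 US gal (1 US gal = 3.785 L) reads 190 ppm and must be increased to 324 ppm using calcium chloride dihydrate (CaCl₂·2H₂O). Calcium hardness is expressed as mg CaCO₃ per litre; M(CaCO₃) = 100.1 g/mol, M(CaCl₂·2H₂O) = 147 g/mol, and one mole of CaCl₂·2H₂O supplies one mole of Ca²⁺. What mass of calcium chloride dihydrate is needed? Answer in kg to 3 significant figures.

Volume: 122,000 US gal × 3.785 L/gal = 461,770 L.
Hardness to add: (324 − 190) = 134 mg/L as CaCO₃ × 461,770 L = 61,880 g as CaCO₃.
Moles of Ca²⁺ (1 mol Ca²⁺ ≡ 1 mol CaCO₃): 61,880 / 100.1 g/mol = 618.2 mol.
Mass of CaCl₂·2H₂O: 618.2 × 147 = 90,870 g.

90.9 kg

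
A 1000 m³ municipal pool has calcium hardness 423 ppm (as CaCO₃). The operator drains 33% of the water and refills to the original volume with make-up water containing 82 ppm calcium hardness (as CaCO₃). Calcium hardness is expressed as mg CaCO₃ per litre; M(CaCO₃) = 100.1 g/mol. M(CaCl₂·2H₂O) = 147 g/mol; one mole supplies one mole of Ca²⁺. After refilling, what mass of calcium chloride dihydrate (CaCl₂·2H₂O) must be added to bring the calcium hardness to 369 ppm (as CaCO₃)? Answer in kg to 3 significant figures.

Volume: 1000 m³ = 1,000,000 L.
After draining 33% and refilling: 423 × 0.67 + 82 × 0.33 = 310.47 ppm.
Deficit to target: 369 − 310.47 = 58.53 mg/L.
As CaCO₃: 58.53 mg/L × 1,000,000 L = 58,530 g; ÷ 100.1 = 584.7 mol Ca²⁺.
Mass: 584.7 × 147 = 85,950 g.

86.0 kg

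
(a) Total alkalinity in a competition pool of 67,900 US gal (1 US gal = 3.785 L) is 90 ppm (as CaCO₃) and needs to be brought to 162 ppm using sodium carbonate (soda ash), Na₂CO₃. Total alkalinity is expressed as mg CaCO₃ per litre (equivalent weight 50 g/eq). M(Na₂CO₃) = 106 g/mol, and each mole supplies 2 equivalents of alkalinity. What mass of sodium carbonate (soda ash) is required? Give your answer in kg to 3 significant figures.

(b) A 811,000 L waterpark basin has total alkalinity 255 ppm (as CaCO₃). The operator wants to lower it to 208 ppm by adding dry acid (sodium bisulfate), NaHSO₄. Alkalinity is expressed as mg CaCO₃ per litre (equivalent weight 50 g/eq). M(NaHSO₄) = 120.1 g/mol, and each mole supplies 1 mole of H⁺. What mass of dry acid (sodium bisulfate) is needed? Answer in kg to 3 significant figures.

(a) Volume: 67,900 US gal × 3.785 L/gal = 257,002 L.
(a) Alkalinity to add: (162 − 90) = 72 mg/L as CaCO₃ × 257,002 L = 18,500 g as CaCO₃.
(a) Equivalents: 18,500 g ÷ 50 g/eq = 370.1 eq.
(a) Each mole of Na₂CO₃ supplies 2 eq, so 370.1 / 2 = 185 mol.
(a) Mass: 185 mol × 106 g/mol = 19,610 g.

(b) Alkalinity to neutralize: (255 − 208) = 47 mg/L as CaCO₃ × 811,000 L = 38,120 g as CaCO₃.
(b) Equivalents of H⁺ required: 38,120 ÷ 50 g/eq = 762.3 eq = 762.3 mol NaHSO₄.
(b) Mass of NaHSO₄: 762.3 × 120.1 = 91,560 g.

(a) 19.6 kg; (b) 91.6 kg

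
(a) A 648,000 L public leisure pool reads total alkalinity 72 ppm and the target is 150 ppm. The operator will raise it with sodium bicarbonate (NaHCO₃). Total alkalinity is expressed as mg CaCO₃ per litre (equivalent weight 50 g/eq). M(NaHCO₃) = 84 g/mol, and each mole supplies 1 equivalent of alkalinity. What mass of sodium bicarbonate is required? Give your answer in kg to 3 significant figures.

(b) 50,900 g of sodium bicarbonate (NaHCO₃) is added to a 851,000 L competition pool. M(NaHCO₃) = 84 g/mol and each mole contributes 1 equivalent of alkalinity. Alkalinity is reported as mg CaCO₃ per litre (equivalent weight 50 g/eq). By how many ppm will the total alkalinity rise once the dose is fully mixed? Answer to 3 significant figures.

(a) 84.9 kg; (b) 35.6 ppm

(a) Alkalinity to add: (150 − 72) = 78 mg/L as CaCO₃ × 648,000 L = 50,540 g as CaCO₃.
(a) Equivalents: 50,540 g ÷ 50 g/eq = 1011 eq.
(a) NaHCO₃ supplies 1 eq per mole → 1011 mol.
(a) Mass: 1011 mol × 84 g/mol = 84,910 g.

(b) Moles of NaHCO₃: 50,900 g ÷ 84 g/mol = 606 mol → 606 eq of alkalinity.
(b) As CaCO₃: 606 eq × 50 g/eq = 30,300 g.
(b) Rise: 30,300 g / 851,000 L × 1000 = 35.6 mg/L.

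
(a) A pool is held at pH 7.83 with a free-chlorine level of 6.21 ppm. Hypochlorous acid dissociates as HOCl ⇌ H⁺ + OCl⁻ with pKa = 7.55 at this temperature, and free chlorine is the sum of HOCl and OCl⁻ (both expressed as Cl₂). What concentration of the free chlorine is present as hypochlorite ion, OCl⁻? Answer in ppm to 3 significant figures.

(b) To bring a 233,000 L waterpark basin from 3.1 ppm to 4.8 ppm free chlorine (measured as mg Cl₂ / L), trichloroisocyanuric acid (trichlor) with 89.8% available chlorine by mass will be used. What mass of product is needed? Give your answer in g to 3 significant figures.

(a) [OCl⁻]/[HOCl] = 10^(pH − pKa) = 10^(7.83 − 7.55) = 10^0.28 = 1.905.
(a) Fraction as HOCl = 1 / (1 + 1.905) = 0.3442.
(a) OCl⁻ = (1 − 0.3442) × 6.21 ppm = 4.073 ppm.

(b) Chlorine deficit: 4.8 − 3.1 = 1.7 ppm = 1.7 mg/L as Cl₂.
(b) Cl₂ equivalent needed: 1.7 mg/L × 233,000 L = 396,100 mg = 396.1 g.
(b) Product at 89.8% available chlorine: 396.1 / 0.898 = 441.1 g.

(a) 4.07 ppm; (b) 441 g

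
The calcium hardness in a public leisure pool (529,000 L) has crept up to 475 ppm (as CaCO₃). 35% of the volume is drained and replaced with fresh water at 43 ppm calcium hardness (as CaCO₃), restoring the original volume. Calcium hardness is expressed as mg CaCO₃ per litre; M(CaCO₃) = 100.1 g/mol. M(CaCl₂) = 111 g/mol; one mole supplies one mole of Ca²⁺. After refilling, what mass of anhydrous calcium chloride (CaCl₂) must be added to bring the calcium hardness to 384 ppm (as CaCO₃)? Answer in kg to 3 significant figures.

35.3 kg

After draining 35% and refilling: 475 × 0.65 + 43 × 0.35 = 323.8 ppm.
Deficit to target: 384 − 323.8 = 60.2 mg/L.
As CaCO₃: 60.2 mg/L × 529,000 L = 31,850 g; ÷ 100.1 = 318.1 mol Ca²⁺.
Mass: 318.1 × 111 = 35,310 g.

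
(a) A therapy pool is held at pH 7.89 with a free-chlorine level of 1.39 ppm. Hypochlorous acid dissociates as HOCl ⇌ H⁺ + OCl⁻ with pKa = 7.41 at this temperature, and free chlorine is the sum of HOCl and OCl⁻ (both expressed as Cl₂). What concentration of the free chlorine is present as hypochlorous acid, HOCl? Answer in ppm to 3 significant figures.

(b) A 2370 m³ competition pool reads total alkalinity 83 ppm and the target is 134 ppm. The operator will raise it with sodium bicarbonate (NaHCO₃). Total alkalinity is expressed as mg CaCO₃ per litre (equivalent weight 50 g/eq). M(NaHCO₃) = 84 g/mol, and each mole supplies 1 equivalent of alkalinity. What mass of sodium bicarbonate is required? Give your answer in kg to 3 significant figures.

(a) [OCl⁻]/[HOCl] = 10^(pH − pKa) = 10^(7.89 − 7.41) = 10^0.48 = 3.02.
(a) Fraction as HOCl = 1 / (1 + 3.02) = 0.2488.
(a) HOCl = 0.2488 × 1.39 ppm = 0.3458 ppm.

(b) Volume: 2370 m³ = 2,370,000 L.
(b) Alkalinity to add: (134 − 83) = 51 mg/L as CaCO₃ × 2,370,000 L = 120,900 g as CaCO₃.
(b) Equivalents: 120,900 g ÷ 50 g/eq = 2417 eq.
(b) NaHCO₃ supplies 1 eq per mole → 2417 mol.
(b) Mass: 2417 mol × 84 g/mol = 203,100 g.

(a) 0.346 ppm; (b) 203 kg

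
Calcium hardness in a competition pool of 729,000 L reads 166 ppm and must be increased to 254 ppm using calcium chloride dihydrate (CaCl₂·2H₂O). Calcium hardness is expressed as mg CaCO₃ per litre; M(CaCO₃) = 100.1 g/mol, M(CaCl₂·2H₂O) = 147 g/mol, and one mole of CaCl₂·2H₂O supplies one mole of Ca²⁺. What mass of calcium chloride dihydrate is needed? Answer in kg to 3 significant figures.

Hardness to add: (254 − 166) = 88 mg/L as CaCO₃ × 729,000 L = 64,150 g as CaCO₃.
Moles of Ca²⁺ (1 mol Ca²⁺ ≡ 1 mol CaCO₃): 64,150 / 100.1 g/mol = 640.9 mol.
Mass of CaCl₂·2H₂O: 640.9 × 147 = 94,210 g.

94.2 kg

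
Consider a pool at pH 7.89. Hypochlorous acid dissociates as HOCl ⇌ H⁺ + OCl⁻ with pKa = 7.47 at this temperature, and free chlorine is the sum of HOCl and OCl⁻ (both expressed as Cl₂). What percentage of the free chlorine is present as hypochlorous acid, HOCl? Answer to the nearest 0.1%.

[OCl⁻]/[HOCl] = 10^(pH − pKa) = 10^(7.89 − 7.47) = 10^0.42 = 2.63.
Fraction as HOCl = 1 / (1 + 2.63) = 0.2755.

27.5%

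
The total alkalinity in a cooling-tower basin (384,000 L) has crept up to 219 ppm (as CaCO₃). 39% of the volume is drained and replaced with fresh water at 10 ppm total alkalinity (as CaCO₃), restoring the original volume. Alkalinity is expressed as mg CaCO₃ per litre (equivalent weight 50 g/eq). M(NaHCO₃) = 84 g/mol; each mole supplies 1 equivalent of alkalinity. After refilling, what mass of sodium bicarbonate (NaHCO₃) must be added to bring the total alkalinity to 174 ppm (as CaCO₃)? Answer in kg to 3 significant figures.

After draining 39% and refilling: 219 × 0.61 + 10 × 0.39 = 137.49 ppm.
Deficit to target: 174 − 137.49 = 36.51 mg/L.
As CaCO₃: 36.51 mg/L × 384,000 L = 14,020 g; ÷ 50 g/eq ÷ 1 = 280.4 mol NaHCO₃.
Mass: 280.4 × 84 = 23,550 g.

23.6 kg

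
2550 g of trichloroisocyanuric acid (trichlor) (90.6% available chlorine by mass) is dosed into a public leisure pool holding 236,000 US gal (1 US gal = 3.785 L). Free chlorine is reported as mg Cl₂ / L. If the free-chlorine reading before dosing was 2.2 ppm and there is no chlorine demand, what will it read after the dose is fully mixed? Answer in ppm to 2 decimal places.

Volume: 236,000 US gal × 3.785 L/gal = 893,260 L.
Available chlorine delivered: 2550 g × 0.906 = 2310 g as Cl₂.
Concentration rise: 2310 g / 893,260 L = 2.586 mg/L = 2.59 ppm.
Final FC: 2.2 + 2.59 = 4.79 ppm.

4.79 ppm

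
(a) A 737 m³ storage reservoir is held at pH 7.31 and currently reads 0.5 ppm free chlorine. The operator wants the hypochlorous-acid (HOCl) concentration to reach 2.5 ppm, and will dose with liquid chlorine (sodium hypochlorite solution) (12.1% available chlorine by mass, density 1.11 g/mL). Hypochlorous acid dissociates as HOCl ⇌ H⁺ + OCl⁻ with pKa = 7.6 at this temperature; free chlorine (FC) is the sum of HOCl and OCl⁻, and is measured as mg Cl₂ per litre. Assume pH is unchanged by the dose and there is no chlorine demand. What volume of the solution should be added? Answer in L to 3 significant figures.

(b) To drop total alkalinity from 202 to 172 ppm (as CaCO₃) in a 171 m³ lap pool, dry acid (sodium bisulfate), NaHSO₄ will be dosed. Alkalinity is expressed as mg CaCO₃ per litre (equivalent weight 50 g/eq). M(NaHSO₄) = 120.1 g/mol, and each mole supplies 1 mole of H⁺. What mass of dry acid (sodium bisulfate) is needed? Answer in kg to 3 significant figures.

(a) Volume: 737 m³ = 737,000 L.
(a) [OCl⁻]/[HOCl] = 10^(pH − pKa) = 10^(7.31 − 7.6) = 0.5129; fraction as HOCl = 1/(1 + 0.5129) = 0.661.
(a) Free chlorine required for 2.5 ppm HOCl: 2.5 / 0.661 = 3.782 ppm.
(a) FC to add: 3.782 − 0.5 = 3.282 mg/L as Cl₂.
(a) Cl₂ equivalent: 3.282 mg/L × 737,000 L = 2419 g.
(a) Product at 12.1% available Cl: 2419 / 0.121 = 19,990 g.
(a) Volume: 19,990 g ÷ 1.11 g/mL = 18,010 mL.

(b) Volume: 171 m³ = 171,000 L.
(b) Alkalinity to neutralize: (202 − 172) = 30 mg/L as CaCO₃ × 171,000 L = 5130 g as CaCO₃.
(b) Equivalents of H⁺ required: 5130 ÷ 50 g/eq = 102.6 eq = 102.6 mol NaHSO₄.
(b) Mass of NaHSO₄: 102.6 × 120.1 = 12,320 g.

(a) 18.0 L; (b) 12.3 kg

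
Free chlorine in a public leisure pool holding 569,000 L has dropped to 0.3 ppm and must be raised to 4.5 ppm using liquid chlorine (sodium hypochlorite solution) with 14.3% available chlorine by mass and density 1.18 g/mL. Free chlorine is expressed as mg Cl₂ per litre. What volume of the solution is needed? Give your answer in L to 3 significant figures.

14.2 L

Chlorine deficit: 4.5 − 0.3 = 4.2 ppm = 4.2 mg/L as Cl₂.
Cl₂ equivalent needed: 4.2 mg/L × 569,000 L = 2,390,000 mg = 2390 g.
Product at 14.3% available chlorine: 2390 / 0.143 = 16,710 g.
Volume at density 1.18 g/mL: 16,710 g ÷ 1.18 g/mL = 14,160 mL.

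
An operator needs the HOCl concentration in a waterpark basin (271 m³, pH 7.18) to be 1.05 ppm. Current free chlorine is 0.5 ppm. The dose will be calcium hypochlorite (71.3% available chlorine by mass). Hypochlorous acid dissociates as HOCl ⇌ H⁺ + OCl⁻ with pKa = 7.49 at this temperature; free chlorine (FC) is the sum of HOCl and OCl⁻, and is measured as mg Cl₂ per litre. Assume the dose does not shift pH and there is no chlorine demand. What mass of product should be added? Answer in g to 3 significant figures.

405 g

Volume: 271 m³ = 271,000 L.
[OCl⁻]/[HOCl] = 10^(pH − pKa) = 10^(7.18 − 7.49) = 0.4898; fraction as HOCl = 1/(1 + 0.4898) = 0.6712.
Free chlorine required for 1.05 ppm HOCl: 1.05 / 0.6712 = 1.564 ppm.
FC to add: 1.564 − 0.5 = 1.064 mg/L as Cl₂.
Cl₂ equivalent: 1.064 mg/L × 271,000 L = 288.4 g.
Product at 71.3% available Cl: 288.4 / 0.713 = 404.5 g.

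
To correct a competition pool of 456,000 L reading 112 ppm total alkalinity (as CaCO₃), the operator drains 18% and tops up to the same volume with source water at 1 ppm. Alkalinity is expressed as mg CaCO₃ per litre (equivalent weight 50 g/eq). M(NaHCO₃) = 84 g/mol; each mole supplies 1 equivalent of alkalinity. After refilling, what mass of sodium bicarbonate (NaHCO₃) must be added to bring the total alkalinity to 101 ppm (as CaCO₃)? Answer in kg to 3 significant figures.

After draining 18% and refilling: 112 × 0.82 + 1 × 0.18 = 92.02 ppm.
Deficit to target: 101 − 92.02 = 8.98 mg/L.
As CaCO₃: 8.98 mg/L × 456,000 L = 4095 g; ÷ 50 g/eq ÷ 1 = 81.9 mol NaHCO₃.
Mass: 81.9 × 84 = 6879 g.

6.88 kg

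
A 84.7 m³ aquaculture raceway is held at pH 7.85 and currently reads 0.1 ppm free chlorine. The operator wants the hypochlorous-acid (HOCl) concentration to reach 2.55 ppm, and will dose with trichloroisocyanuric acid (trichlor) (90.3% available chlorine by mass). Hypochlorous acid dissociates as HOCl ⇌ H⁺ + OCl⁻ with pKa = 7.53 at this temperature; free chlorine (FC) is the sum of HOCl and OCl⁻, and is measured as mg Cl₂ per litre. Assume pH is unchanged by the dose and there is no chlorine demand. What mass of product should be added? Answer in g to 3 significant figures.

Volume: 84.7 m³ = 84,700 L.
[OCl⁻]/[HOCl] = 10^(pH − pKa) = 10^(7.85 − 7.53) = 2.089; fraction as HOCl = 1/(1 + 2.089) = 0.3237.
Free chlorine required for 2.55 ppm HOCl: 2.55 / 0.3237 = 7.878 ppm.
FC to add: 7.878 − 0.1 = 7.778 mg/L as Cl₂.
Cl₂ equivalent: 7.778 mg/L × 84,700 L = 658.8 g.
Product at 90.3% available Cl: 658.8 / 0.903 = 729.5 g.

730 g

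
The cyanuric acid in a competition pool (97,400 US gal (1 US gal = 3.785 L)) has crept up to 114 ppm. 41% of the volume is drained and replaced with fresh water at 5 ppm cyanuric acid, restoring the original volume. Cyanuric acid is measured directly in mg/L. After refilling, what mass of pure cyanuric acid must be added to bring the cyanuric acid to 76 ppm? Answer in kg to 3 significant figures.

2.47 kg

Volume: 97,400 US gal × 3.785 L/gal = 368,659 L.
After draining 41% and refilling: 114 × 0.59 + 5 × 0.41 = 69.31 ppm.
Deficit to target: 76 − 69.31 = 6.69 mg/L.
Mass: 6.69 mg/L × 368,659 L = 2466 g cyanuric acid.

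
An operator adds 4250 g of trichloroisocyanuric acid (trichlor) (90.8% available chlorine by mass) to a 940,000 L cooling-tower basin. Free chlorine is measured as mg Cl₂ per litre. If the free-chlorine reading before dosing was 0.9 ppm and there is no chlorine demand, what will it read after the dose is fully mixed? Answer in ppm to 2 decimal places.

5.01 ppm

Available chlorine delivered: 4250 g × 0.908 = 3859 g as Cl₂.
Concentration rise: 3859 g / 940,000 L = 4.105 mg/L = 4.11 ppm.
Final FC: 0.9 + 4.11 = 5.01 ppm.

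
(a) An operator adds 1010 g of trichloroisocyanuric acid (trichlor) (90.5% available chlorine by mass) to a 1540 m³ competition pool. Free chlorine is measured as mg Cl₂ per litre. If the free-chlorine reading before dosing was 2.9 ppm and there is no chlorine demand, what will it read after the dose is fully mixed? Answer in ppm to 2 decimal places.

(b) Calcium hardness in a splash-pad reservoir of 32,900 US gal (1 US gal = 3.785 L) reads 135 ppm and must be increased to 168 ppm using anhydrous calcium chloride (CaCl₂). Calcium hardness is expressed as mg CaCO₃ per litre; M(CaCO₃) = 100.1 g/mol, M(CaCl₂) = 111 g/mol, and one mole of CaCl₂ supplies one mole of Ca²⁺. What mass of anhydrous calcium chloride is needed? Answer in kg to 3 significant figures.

(a) 3.49 ppm; (b) 4.56 kg

(a) Volume: 1540 m³ = 1,540,000 L.
(a) Available chlorine delivered: 1010 g × 0.905 = 914.1 g as Cl₂.
(a) Concentration rise: 914.1 g / 1,540,000 L = 0.5935 mg/L = 0.59 ppm.
(a) Final FC: 2.9 + 0.59 = 3.49 ppm.

(b) Volume: 32,900 US gal × 3.785 L/gal = 124,526 L.
(b) Hardness to add: (168 − 135) = 33 mg/L as CaCO₃ × 124,526 L = 4109 g as CaCO₃.
(b) Moles of Ca²⁺ (1 mol Ca²⁺ ≡ 1 mol CaCO₃): 4109 / 100.1 g/mol = 41.05 mol.
(b) Mass of CaCl₂: 41.05 × 111 = 4557 g.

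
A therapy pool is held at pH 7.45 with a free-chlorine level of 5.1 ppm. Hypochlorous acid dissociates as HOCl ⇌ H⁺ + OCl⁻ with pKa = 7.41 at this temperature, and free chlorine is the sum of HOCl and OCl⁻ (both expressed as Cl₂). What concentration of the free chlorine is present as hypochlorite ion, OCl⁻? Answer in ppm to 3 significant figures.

2.67 ppm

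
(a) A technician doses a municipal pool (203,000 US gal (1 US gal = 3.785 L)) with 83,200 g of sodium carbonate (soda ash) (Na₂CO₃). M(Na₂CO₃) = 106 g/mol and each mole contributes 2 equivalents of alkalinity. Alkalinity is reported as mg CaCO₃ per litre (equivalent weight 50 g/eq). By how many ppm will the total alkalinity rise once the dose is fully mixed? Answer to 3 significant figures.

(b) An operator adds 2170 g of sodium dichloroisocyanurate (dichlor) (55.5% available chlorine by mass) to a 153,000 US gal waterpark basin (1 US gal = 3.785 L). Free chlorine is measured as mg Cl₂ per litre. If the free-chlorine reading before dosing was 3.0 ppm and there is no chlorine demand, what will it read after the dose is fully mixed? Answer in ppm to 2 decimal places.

(a) Volume: 203,000 US gal × 3.785 L/gal = 768,355 L.
(a) Moles of Na₂CO₃: 83,200 g ÷ 106 g/mol = 784.9 mol → 1570 eq of alkalinity.
(a) As CaCO₃: 1570 eq × 50 g/eq = 78,490 g.
(a) Rise: 78,490 g / 768,355 L × 1000 = 102.2 mg/L.

(b) Volume: 153,000 US gal × 3.785 L/gal = 579,105 L.
(b) Available chlorine delivered: 2170 g × 0.555 = 1204 g as Cl₂.
(b) Concentration rise: 1204 g / 579,105 L = 2.08 mg/L = 2.08 ppm.
(b) Final FC: 3.0 + 2.08 = 5.08 ppm.

(a) 102 ppm; (b) 5.08 ppm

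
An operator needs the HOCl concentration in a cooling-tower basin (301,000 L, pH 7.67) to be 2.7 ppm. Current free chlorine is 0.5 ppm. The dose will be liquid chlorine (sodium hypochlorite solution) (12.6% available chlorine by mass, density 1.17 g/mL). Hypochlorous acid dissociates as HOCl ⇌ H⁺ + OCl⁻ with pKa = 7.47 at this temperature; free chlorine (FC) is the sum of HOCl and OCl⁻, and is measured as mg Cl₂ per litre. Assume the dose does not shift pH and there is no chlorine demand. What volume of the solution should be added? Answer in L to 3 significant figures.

[OCl⁻]/[HOCl] = 10^(pH − pKa) = 10^(7.67 − 7.47) = 1.585; fraction as HOCl = 1/(1 + 1.585) = 0.3869.
Free chlorine required for 2.7 ppm HOCl: 2.7 / 0.3869 = 6.979 ppm.
FC to add: 6.979 − 0.5 = 6.479 mg/L as Cl₂.
Cl₂ equivalent: 6.479 mg/L × 301,000 L = 1950 g.
Product at 12.6% available Cl: 1950 / 0.126 = 15,480 g.
Volume: 15,480 g ÷ 1.17 g/mL = 13,230 mL.

13.2 L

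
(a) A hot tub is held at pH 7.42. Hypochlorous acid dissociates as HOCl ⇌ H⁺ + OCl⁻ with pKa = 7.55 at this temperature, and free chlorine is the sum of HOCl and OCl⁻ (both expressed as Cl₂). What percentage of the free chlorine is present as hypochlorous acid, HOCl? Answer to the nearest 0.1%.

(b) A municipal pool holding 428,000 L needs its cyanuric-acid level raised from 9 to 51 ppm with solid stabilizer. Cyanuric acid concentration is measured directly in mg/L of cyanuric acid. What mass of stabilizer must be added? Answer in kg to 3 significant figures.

(a) [OCl⁻]/[HOCl] = 10^(pH − pKa) = 10^(7.42 − 7.55) = 10^-0.13 = 0.7413.
(a) Fraction as HOCl = 1 / (1 + 0.7413) = 0.5743.

(b) CYA to add: (51 − 9) = 42 mg/L × 428,000 L = 17,980 g cyanuric acid.

(a) 57.4%; (b) 18.0 kg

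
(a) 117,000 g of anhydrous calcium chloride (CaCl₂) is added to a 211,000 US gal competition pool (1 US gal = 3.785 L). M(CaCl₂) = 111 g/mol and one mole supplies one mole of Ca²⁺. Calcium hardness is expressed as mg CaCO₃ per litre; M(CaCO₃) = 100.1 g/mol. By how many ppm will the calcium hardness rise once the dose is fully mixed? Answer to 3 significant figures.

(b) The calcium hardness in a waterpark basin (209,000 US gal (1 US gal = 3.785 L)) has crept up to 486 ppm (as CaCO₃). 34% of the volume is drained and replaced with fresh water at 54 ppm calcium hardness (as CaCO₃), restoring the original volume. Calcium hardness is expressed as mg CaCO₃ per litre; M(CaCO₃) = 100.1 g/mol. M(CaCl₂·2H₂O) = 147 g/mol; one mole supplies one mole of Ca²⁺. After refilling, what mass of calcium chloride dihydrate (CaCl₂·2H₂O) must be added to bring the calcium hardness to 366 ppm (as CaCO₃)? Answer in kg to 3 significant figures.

(a) 132 ppm; (b) 31.2 kg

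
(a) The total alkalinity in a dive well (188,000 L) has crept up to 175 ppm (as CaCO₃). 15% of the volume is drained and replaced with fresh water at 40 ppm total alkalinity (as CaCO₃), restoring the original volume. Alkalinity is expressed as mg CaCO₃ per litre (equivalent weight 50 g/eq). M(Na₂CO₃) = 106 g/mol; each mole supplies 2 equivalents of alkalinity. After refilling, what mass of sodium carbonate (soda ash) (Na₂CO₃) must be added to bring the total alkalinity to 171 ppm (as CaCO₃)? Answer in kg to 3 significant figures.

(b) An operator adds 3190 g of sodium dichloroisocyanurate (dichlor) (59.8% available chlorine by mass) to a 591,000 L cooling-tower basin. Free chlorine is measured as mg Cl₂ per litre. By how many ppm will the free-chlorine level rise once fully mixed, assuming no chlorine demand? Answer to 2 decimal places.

(a) After draining 15% and refilling: 175 × 0.85 + 40 × 0.15 = 154.75 ppm.
(a) Deficit to target: 171 − 154.75 = 16.25 mg/L.
(a) As CaCO₃: 16.25 mg/L × 188,000 L = 3055 g; ÷ 50 g/eq ÷ 2 = 30.55 mol Na₂CO₃.
(a) Mass: 30.55 × 106 = 3238 g.

(b) Available chlorine delivered: 3190 g × 0.598 = 1908 g as Cl₂.
(b) Concentration rise: 1908 g / 591,000 L = 3.228 mg/L = 3.23 ppm.

(a) 3.24 kg; (b) 3.23 ppm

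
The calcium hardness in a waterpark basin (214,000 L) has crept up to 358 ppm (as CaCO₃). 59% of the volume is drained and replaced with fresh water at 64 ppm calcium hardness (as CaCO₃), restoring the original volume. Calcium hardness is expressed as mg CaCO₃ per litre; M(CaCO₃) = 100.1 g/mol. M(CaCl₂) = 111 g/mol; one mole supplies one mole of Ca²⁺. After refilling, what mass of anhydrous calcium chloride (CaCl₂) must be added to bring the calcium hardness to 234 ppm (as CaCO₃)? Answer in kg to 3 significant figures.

11.7 kg

After draining 59% and refilling: 358 × 0.41 + 64 × 0.59 = 184.54 ppm.
Deficit to target: 234 − 184.54 = 49.46 mg/L.
As CaCO₃: 49.46 mg/L × 214,000 L = 10,580 g; ÷ 100.1 = 105.7 mol Ca²⁺.
Mass: 105.7 × 111 = 11,740 g.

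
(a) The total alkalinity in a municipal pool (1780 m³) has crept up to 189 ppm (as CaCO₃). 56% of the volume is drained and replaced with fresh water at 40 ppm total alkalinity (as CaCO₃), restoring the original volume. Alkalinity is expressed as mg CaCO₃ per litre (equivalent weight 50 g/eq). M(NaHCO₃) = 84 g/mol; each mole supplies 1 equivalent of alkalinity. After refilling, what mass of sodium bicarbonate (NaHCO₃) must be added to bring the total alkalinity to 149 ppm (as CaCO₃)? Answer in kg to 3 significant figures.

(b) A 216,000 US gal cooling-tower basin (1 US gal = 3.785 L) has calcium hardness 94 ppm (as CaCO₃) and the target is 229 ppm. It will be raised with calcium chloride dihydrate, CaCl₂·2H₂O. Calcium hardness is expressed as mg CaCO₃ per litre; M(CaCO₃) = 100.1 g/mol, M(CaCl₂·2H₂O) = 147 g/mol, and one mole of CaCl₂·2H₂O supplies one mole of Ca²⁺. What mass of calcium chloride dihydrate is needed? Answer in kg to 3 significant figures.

(a) 130 kg; (b) 162 kg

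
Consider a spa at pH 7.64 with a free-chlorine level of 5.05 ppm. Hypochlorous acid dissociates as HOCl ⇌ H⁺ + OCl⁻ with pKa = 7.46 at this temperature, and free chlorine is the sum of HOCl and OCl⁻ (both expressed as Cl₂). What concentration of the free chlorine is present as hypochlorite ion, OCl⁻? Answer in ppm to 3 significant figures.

3.04 ppm

[OCl⁻]/[HOCl] = 10^(pH − pKa) = 10^(7.64 − 7.46) = 10^0.18 = 1.514.
Fraction as HOCl = 1 / (1 + 1.514) = 0.3978.
OCl⁻ = (1 − 0.3978) × 5.05 ppm = 3.041 ppm.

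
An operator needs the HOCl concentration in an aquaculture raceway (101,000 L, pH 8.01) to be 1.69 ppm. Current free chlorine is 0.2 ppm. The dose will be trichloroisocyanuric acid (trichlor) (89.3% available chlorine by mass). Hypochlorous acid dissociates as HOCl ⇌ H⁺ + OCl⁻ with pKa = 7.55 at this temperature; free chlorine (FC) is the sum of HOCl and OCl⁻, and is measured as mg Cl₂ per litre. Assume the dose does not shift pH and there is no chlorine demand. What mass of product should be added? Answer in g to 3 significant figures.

720 g

[OCl⁻]/[HOCl] = 10^(pH − pKa) = 10^(8.01 − 7.55) = 2.884; fraction as HOCl = 1/(1 + 2.884) = 0.2575.
Free chlorine required for 1.69 ppm HOCl: 1.69 / 0.2575 = 6.564 ppm.
FC to add: 6.564 − 0.2 = 6.364 mg/L as Cl₂.
Cl₂ equivalent: 6.364 mg/L × 101,000 L = 642.8 g.
Product at 89.3% available Cl: 642.8 / 0.893 = 719.8 g.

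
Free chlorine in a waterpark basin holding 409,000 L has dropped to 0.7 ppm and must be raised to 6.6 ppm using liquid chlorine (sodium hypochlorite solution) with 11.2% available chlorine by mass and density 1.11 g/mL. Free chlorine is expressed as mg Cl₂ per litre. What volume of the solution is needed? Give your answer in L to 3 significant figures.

Chlorine deficit: 6.6 − 0.7 = 5.9 ppm = 5.9 mg/L as Cl₂.
Cl₂ equivalent needed: 5.9 mg/L × 409,000 L = 2,413,000 mg = 2413 g.
Product at 11.2% available chlorine: 2413 / 0.112 = 21,550 g.
Volume at density 1.11 g/mL: 21,550 g ÷ 1.11 g/mL = 19,410 mL.

19.4 L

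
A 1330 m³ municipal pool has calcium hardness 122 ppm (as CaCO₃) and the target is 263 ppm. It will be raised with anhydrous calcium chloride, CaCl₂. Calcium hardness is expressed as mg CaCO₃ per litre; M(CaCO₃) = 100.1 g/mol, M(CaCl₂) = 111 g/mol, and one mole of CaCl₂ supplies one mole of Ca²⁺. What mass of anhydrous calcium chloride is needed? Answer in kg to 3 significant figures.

208 kg

Volume: 1330 m³ = 1,330,000 L.
Hardness to add: (263 − 122) = 141 mg/L as CaCO₃ × 1,330,000 L = 187,500 g as CaCO₃.
Moles of Ca²⁺ (1 mol Ca²⁺ ≡ 1 mol CaCO₃): 187,500 / 100.1 g/mol = 1873 mol.
Mass of CaCl₂: 1873 × 111 = 208,000 g.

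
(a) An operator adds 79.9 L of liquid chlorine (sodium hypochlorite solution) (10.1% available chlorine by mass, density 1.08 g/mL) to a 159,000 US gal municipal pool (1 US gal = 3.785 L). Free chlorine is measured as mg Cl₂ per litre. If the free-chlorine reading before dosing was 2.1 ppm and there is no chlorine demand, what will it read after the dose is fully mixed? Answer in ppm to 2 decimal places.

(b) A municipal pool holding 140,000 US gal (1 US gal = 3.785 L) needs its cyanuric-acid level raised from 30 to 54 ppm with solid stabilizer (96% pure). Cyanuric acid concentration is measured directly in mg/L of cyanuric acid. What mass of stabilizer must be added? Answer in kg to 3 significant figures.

(a) 16.58 ppm; (b) 13.2 kg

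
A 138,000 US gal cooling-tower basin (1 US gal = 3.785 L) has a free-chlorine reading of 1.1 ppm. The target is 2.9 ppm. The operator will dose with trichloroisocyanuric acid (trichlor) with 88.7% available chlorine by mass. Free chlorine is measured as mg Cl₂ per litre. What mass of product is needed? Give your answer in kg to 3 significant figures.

Volume: 138,000 US gal × 3.785 L/gal = 522,330 L.
Chlorine deficit: 2.9 − 1.1 = 1.8 ppm = 1.8 mg/L as Cl₂.
Cl₂ equivalent needed: 1.8 mg/L × 522,330 L = 940,200 mg = 940.2 g.
Product at 88.7% available chlorine: 940.2 / 0.887 = 1060 g.

1.06 kg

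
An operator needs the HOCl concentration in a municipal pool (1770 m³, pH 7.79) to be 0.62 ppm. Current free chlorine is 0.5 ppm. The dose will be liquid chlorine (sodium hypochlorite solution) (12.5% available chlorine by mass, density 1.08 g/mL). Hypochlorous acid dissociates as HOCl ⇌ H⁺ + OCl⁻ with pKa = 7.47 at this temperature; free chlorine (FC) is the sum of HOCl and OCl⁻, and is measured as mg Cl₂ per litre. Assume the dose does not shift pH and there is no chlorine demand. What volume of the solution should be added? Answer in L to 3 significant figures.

Volume: 1770 m³ = 1,770,000 L.
[OCl⁻]/[HOCl] = 10^(pH − pKa) = 10^(7.79 − 7.47) = 2.089; fraction as HOCl = 1/(1 + 2.089) = 0.3237.
Free chlorine required for 0.62 ppm HOCl: 0.62 / 0.3237 = 1.915 ppm.
FC to add: 1.915 − 0.5 = 1.415 mg/L as Cl₂.
Cl₂ equivalent: 1.415 mg/L × 1,770,000 L = 2505 g.
Product at 12.5% available Cl: 2505 / 0.125 = 20,040 g.
Volume: 20,040 g ÷ 1.08 g/mL = 18,560 mL.

18.6 L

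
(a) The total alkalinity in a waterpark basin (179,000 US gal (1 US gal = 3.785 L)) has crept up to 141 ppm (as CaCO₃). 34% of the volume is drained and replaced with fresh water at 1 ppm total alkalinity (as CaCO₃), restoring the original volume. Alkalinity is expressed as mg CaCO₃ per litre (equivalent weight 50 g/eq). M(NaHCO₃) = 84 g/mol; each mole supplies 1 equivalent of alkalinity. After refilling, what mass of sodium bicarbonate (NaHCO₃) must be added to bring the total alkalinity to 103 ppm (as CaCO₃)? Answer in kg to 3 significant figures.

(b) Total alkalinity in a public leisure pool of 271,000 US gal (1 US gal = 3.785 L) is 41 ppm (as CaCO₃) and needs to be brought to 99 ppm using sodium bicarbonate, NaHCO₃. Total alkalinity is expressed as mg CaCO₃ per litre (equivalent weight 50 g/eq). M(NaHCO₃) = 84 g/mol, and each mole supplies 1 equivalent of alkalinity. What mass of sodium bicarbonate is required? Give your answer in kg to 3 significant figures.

(a) Volume: 179,000 US gal × 3.785 L/gal = 677,515 L.
(a) After draining 34% and refilling: 141 × 0.66 + 1 × 0.34 = 93.4 ppm.
(a) Deficit to target: 103 − 93.4 = 9.6 mg/L.
(a) As CaCO₃: 9.6 mg/L × 677,515 L = 6504 g; ÷ 50 g/eq ÷ 1 = 130.1 mol NaHCO₃.
(a) Mass: 130.1 × 84 = 10,930 g.

(b) Volume: 271,000 US gal × 3.785 L/gal = 1,025,735 L.
(b) Alkalinity to add: (99 − 41) = 58 mg/L as CaCO₃ × 1,025,735 L = 59,490 g as CaCO₃.
(b) Equivalents: 59,490 g ÷ 50 g/eq = 1190 eq.
(b) NaHCO₃ supplies 1 eq per mole → 1190 mol.
(b) Mass: 1190 mol × 84 g/mol = 99,950 g.

(a) 10.9 kg; (b) 99.9 kg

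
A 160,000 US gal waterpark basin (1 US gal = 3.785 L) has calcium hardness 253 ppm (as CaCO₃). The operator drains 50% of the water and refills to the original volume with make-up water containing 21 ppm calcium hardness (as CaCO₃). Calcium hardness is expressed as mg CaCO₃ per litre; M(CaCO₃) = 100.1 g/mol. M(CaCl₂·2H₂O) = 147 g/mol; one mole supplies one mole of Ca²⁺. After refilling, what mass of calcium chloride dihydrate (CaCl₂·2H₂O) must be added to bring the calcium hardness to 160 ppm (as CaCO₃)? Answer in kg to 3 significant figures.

20.5 kg

Volume: 160,000 US gal × 3.785 L/gal = 605,600 L.
After draining 50% and refilling: 253 × 0.50 + 21 × 0.50 = 137 ppm.
Deficit to target: 160 − 137 = 23 mg/L.
As CaCO₃: 23 mg/L × 605,600 L = 13,930 g; ÷ 100.1 = 139.1 mol Ca²⁺.
Mass: 139.1 × 147 = 20,450 g.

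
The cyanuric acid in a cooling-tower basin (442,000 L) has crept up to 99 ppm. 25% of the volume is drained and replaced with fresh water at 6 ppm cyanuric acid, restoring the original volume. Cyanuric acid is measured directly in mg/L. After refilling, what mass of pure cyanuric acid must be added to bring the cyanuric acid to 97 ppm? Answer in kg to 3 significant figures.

9.39 kg

After draining 25% and refilling: 99 × 0.75 + 6 × 0.25 = 75.75 ppm.
Deficit to target: 97 − 75.75 = 21.25 mg/L.
Mass: 21.25 mg/L × 442,000 L = 9392 g cyanuric acid.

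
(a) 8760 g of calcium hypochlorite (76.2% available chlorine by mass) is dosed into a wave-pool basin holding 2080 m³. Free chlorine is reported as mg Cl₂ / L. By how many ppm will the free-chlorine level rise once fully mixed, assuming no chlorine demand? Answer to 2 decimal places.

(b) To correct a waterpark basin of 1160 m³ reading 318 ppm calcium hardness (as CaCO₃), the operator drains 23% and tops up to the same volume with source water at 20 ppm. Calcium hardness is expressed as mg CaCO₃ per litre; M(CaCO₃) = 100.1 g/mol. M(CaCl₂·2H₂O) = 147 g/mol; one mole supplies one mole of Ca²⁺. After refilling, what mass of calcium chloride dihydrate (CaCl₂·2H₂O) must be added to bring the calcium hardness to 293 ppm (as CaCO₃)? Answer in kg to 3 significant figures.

(a) Volume: 2080 m³ = 2,080,000 L.
(a) Available chlorine delivered: 8760 g × 0.762 = 6675 g as Cl₂.
(a) Concentration rise: 6675 g / 2,080,000 L = 3.209 mg/L = 3.21 ppm.

(b) Volume: 1160 m³ = 1,160,000 L.
(b) After draining 23% and refilling: 318 × 0.77 + 20 × 0.23 = 249.46 ppm.
(b) Deficit to target: 293 − 249.46 = 43.54 mg/L.
(b) As CaCO₃: 43.54 mg/L × 1,160,000 L = 50,510 g; ÷ 100.1 = 504.6 mol Ca²⁺.
(b) Mass: 504.6 × 147 = 74,170 g.

(a) 3.21 ppm; (b) 74.2 kg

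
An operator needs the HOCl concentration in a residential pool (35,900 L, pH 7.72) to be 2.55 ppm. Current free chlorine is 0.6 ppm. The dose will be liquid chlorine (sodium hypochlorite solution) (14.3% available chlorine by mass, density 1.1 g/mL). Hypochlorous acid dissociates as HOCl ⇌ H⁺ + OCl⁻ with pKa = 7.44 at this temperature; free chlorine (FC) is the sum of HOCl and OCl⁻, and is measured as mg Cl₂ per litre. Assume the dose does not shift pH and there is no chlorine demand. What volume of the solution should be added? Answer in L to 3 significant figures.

1.55 L

[OCl⁻]/[HOCl] = 10^(pH − pKa) = 10^(7.72 − 7.44) = 1.905; fraction as HOCl = 1/(1 + 1.905) = 0.3442.
Free chlorine required for 2.55 ppm HOCl: 2.55 / 0.3442 = 7.409 ppm.
FC to add: 7.409 − 0.6 = 6.809 mg/L as Cl₂.
Cl₂ equivalent: 6.809 mg/L × 35,900 L = 244.4 g.
Product at 14.3% available Cl: 244.4 / 0.143 = 1709 g.
Volume: 1709 g ÷ 1.1 g/mL = 1554 mL.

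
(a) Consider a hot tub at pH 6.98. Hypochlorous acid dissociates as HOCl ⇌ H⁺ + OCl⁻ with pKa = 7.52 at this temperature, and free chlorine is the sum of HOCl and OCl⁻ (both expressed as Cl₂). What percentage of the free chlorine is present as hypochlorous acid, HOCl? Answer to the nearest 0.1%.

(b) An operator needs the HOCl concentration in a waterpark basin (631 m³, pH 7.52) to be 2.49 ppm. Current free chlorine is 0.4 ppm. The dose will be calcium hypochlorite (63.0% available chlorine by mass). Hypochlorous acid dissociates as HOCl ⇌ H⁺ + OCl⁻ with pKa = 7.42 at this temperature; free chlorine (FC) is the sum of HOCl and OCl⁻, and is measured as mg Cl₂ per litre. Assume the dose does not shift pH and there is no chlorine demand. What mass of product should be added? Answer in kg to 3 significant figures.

(a) 77.6%; (b) 5.23 kg

(a) [OCl⁻]/[HOCl] = 10^(pH − pKa) = 10^(6.98 − 7.52) = 10^-0.54 = 0.2884.
(a) Fraction as HOCl = 1 / (1 + 0.2884) = 0.7762.

(b) Volume: 631 m³ = 631,000 L.
(b) [OCl⁻]/[HOCl] = 10^(pH − pKa) = 10^(7.52 − 7.42) = 1.259; fraction as HOCl = 1/(1 + 1.259) = 0.4427.
(b) Free chlorine required for 2.49 ppm HOCl: 2.49 / 0.4427 = 5.625 ppm.
(b) FC to add: 5.625 − 0.4 = 5.225 mg/L as Cl₂.
(b) Cl₂ equivalent: 5.225 mg/L × 631,000 L = 3297 g.
(b) Product at 63.0% available Cl: 3297 / 0.63 = 5233 g.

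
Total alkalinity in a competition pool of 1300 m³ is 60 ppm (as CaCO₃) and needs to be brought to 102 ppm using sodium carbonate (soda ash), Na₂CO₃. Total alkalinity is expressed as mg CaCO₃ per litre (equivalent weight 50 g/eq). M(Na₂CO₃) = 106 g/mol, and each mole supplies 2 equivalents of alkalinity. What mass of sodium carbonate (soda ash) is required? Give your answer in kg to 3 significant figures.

57.9 kg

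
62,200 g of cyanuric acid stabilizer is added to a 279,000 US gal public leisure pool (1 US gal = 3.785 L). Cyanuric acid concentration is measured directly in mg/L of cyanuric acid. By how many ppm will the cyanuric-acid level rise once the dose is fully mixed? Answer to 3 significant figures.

Volume: 279,000 US gal × 3.785 L/gal = 1,056,015 L.
Rise: 62,200 g / 1,056,015 L × 1000 = 58.9 mg/L.

58.9 ppm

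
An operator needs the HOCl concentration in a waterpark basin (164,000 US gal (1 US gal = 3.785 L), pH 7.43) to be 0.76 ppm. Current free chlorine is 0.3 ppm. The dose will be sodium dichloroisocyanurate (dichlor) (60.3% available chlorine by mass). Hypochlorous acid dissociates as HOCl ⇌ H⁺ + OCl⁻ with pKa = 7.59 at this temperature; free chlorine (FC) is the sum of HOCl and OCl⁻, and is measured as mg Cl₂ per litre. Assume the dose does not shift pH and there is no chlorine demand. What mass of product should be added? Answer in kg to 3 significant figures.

1.01 kg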